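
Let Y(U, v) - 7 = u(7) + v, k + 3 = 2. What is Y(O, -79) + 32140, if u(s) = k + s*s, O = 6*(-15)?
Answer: 32116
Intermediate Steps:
k = -1 (k = -3 + 2 = -1)
O = -90
u(s) = -1 + s**2 (u(s) = -1 + s*s = -1 + s**2)
Y(U, v) = 55 + v (Y(U, v) = 7 + ((-1 + 7**2) + v) = 7 + ((-1 + 49) + v) = 7 + (48 + v) = 55 + v)
Y(O, -79) + 32140 = (55 - 79) + 32140 = -24 + 32140 = 32116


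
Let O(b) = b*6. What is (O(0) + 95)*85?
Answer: 8075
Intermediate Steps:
O(b) = 6*b
(O(0) + 95)*85 = (6*0 + 95)*85 = (0 + 95)*85 = 95*85 = 8075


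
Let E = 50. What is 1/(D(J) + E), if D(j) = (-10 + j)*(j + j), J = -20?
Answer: 1/1250 ≈ 0.00080000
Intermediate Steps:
D(j) = 2*j*(-10 + j) (D(j) = (-10 + j)*(2*j) = 2*j*(-10 + j))
1/(D(J) + E) = 1/(2*(-20)*(-10 - 20) + 50) = 1/(2*(-20)*(-30) + 50) = 1/(1200 + 50) = 1/1250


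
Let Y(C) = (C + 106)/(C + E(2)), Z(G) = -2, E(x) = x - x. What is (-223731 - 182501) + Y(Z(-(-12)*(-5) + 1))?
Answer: -406284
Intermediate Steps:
E(x) = 0
Y(C) = (106 + C)/C (Y(C) = (C + 106)/(C + 0) = (106 + C)/C)
(-223731 - 182501) + Y(Z(-(-12)*(-5) + 1)) = (-223731 - 182501) + (106 - 2)/(-2) = -406232 - ½*104 = -406232 - 52 = -406284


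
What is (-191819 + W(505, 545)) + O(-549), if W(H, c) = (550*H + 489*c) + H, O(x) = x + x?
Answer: 351843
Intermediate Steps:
O(x) = 2*x
W(H, c) = 489*c + 551*H (W(H, c) = (489*c + 550*H) + H = 489*c + 551*H)
(-191819 + W(505, 545)) + O(-549) = (-191819 + (489*545 + 551*505)) + 2*(-549) = (-191819 + (266505 + 278255)) - 1098 = (-191819 + 544760) - 1098 = 352941 - 1098 = 351843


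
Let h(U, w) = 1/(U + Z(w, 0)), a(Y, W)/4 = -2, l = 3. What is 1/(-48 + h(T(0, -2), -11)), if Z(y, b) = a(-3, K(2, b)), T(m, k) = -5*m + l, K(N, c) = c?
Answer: -5/241 ≈ -0.020747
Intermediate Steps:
a(Y, W) = -8 (a(Y, W) = 4*(-2) = -8)
T(m, k) = 3 - 5*m (T(m, k) = -5*m + 3 = 3 - 5*m)
Z(y, b) = -8
h(U, w) = 1/(-8 + U) (h(U, w) = 1/(U - 8) = 1/(-8 + U))
1/(-48 + h(T(0, -2), -11)) = 1/(-48 + 1/(-8 + (3 - 5*0))) = 1/(-48 + 1/(-8 + (3 + 0))) = 1/(-48 + 1/(-8 + 3)) = 1/(-48 + 1/(-5)) = 1/(-48 - ⅕) = 1/(-241/5) = -5/241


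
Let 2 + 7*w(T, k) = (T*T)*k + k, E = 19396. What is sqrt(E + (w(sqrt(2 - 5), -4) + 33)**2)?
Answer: sqrt(1006573)/7 ≈ 143.33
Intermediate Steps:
w(T, k) = -2/7 + k/7 + k*T**2/7 (w(T, k) = -2/7 + ((T*T)*k + k)/7 = -2/7 + (T**2*k + k)/7 = -2/7 + (k*T**2 + k)/7 = -2/7 + (k + k*T**2)/7 = -2/7 + (k/7 + k*T**2/7) = -2/7 + k/7 + k*T**2/7)
sqrt(E + (w(sqrt(2 - 5), -4) + 33)**2) = sqrt(19396 + ((-2/7 + (1/7)*(-4) + (1/7)*(-4)*(sqrt(2 - 5))**2) + 33)**2) = sqrt(19396 + ((-2/7 - 4/7 + (1/7)*(-4)*(sqrt(-3))**2) + 33)**2) = sqrt(19396 + ((-2/7 - 4/7 + (1/7)*(-4)*(I*sqrt(3))**2) + 33)**2) = sqrt(19396 + ((-2/7 - 4/7 + (1/7)*(-4)*(-3)) + 33)**2) = sqrt(19396 + ((-2/7 - 4/7 + 12/7) + 33)**2) = sqrt(19396 + (6/7 + 33)**2) = sqrt(19396 + (237/7)**2) = sqrt(19396 + 56169/49) = sqrt(1006573/49) = sqrt(1006573)/7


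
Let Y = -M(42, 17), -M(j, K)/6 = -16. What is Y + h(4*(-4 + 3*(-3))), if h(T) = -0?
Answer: -96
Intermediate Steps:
M(j, K) = 96 (M(j, K) = -6*(-16) = 96)
Y = -96 (Y = -1*96 = -96)
h(T) = 0 (h(T) = -1*0 = 0)
Y + h(4*(-4 + 3*(-3))) = -96 + 0 = -96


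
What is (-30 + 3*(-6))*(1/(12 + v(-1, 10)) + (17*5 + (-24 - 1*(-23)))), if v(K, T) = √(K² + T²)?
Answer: -173952/43 + 48*√101/43 ≈ -4034.2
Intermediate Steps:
(-30 + 3*(-6))*(1/(12 + v(-1, 10)) + (17*5 + (-24 - 1*(-23)))) = (-30 + 3*(-6))*(1/(12 + √((-1)² + 10²)) + (17*5 + (-24 - 1*(-23)))) = (-30 - 18)*(1/(12 + √(1 + 100)) + (85 + (-24 + 23))) = -48*(1/(12 + √101) + (85 - 1)) = -48*(1/(12 + √101) + 84) = -48*(84 + 1/(12 + √101)) = -4032 - 48/(12 + √101)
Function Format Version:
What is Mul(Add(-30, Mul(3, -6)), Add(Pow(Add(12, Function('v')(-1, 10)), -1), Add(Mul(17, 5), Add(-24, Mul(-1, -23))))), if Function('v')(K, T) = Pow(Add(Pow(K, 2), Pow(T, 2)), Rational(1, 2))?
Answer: Add(Rational(-173952, 43), Mul(Rational(48, 43), Pow(101, Rational(1, 2)))) ≈ -4034.2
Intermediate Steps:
Mul(Add(-30, Mul(3, -6)), Add(Pow(Add(12, Function('v')(-1, 10)), -1), Add(Mul(17, 5), Add(-24, Mul(-1, -23))))) = Mul(Add(-30, Mul(3, -6)), Add(Pow(Add(12, Pow(Add(Pow(-1, 2), Pow(10, 2)), Rational(1, 2))), -1), Add(Mul(17, 5), Add(-24, Mul(-1, -23))))) = Mul(Add(-30, -18), Add(Pow(Add(12, Pow(Add(1, 100), Rational(1, 2))), -1), Add(85, Add(-24, 23)))) = Mul(-48, Add(Pow(Add(12, Pow(101, Rational(1, 2))), -1), Add(85, -1))) = Mul(-48, Add(Pow(Add(12, Pow(101, Rational(1, 2))), -1), 84)) = Mul(-48, Add(84, Pow(Add(12, Pow(101, Rational(1, 2))), -1))) = Add(-4032, Mul(-48, Pow(Add(12, Pow(101, Rational(1, 2))), -1)))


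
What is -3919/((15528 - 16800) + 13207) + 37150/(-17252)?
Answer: -255497919/102951310 ≈ -2.4817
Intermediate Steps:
-3919/((15528 - 16800) + 13207) + 37150/(-17252) = -3919/(-1272 + 13207) + 37150*(-1/17252) = -3919/11935 - 18575/8626 = -255497919/102951310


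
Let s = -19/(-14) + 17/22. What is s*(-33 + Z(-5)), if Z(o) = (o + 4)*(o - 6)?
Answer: -328/7 ≈ -46.857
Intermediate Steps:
s = 164/77 (s = -19*(-1/14) + 17*(1/22) = 19/14 + 17/22 = 164/77 ≈ 2.1299)
Z(o) = (-6 + o)*(4 + o) (Z(o) = (4 + o)*(-6 + o) = (-6 + o)*(4 + o))
s*(-33 + Z(-5)) = 164*(-33 + (-24 + (-5)**2 - 2*(-5)))/77 = 164*(-33 + (-24 + 25 + 10))/77 = 164*(-33 + 11)/77 = (164/77)*(-22) = -328/7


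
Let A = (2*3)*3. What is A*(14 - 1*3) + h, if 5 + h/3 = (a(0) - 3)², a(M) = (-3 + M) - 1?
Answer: 330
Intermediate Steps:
a(M) = -4 + M
h = 132 (h = -15 + 3*((-4 + 0) - 3)² = -15 + 3*(-4 - 3)² = -15 + 3*(-7)² = -15 + 3*49 = -15 + 147 = 132)
A = 18 (A = 6*3 = 18)
A*(14 - 1*3) + h = 18*(14 - 1*3) + 132 = 18*(14 - 3) + 132 = 18*11 + 132 = 198 + 132 = 330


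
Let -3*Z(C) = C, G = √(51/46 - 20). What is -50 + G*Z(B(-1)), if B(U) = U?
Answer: -50 + I*√39974/138 ≈ -50.0 + 1.4488*I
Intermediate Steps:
G = I*√39974/46 (G = √(51*(1/46) - 20) = √(51/46 - 20) = √(-869/46) = I*√39974/46 ≈ 4.3464*I)
Z(C) = -C/3
-50 + G*Z(B(-1)) = -50 + (I*√39974/46)*(-⅓*(-1)) = -50 + (I*√39974/46)*(⅓) = -50 + I*√39974/138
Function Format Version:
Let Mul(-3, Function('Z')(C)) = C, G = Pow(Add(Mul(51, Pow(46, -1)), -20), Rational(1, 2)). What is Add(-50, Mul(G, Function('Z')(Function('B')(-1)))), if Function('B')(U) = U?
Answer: Add(-50, Mul(Rational(1, 138), I, Pow(39974, Rational(1, 2)))) ≈ Add(-50.000, Mul(1.4488, I))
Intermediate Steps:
G = Mul(Rational(1, 46), I, Pow(39974, Rational(1, 2))) (G = Pow(Add(Mul(51, Rational(1, 46)), -20), Rational(1, 2)) = Pow(Add(Rational(51, 46), -20), Rational(1, 2)) = Pow(Rational(-869, 46), Rational(1, 2)) = Mul(Rational(1, 46), I, Pow(39974, Rational(1, 2))) ≈ Mul(4.3464, I))
Function('Z')(C) = Mul(Rational(-1, 3), C)
Add(-50, Mul(G, Function('Z')(Function('B')(-1)))) = Add(-50, Mul(Mul(Rational(1, 46), I, Pow(39974, Rational(1, 2))), Mul(Rational(-1, 3), -1))) = Add(-50, Mul(Mul(Rational(1, 46), I, Pow(39974, Rational(1, 2))), Rational(1, 3))) = Add(-50, Mul(Rational(1, 138), I, Pow(39974, Rational(1, 2))))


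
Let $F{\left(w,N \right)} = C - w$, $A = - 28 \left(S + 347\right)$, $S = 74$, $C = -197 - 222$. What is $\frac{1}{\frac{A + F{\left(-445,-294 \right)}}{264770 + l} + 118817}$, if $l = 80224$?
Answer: $\frac{172497}{20495570168} \approx 8.4163 \cdot 10^{-6}$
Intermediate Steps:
$C = -419$
$A = -11788$ ($A = - 28 \left(74 + 347\right) = \left(-28\right) 421 = -11788$)
$F{\left(w,N \right)} = -419 - w$
$\frac{1}{\frac{A + F{\left(-445,-294 \right)}}{264770 + l} + 118817} = \frac{1}{\frac{-11788 - -26}{264770 + 80224} + 118817} = \frac{1}{\frac{-11788 + \left(-419 + 445\right)}{344994} + 118817} = \frac{1}{\left(-11788 + 26\right) \frac{1}{344994} + 118817} = \frac{1}{\left(-11762\right) \frac{1}{344994} + 118817} = \frac{1}{- \frac{5881}{172497} + 118817} = \frac{1}{\frac{20495570168}{172497}} = \frac{172497}{20495570168}$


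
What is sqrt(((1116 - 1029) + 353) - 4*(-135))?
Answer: 14*sqrt(5) ≈ 31.305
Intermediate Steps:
sqrt(((1116 - 1029) + 353) - 4*(-135)) = sqrt((87 + 353) + 540) = sqrt(440 + 540) = sqrt(980) = 14*sqrt(5)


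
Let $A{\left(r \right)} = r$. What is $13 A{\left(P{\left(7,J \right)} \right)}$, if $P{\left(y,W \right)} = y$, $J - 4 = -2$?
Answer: $91$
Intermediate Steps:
$J = 2$ ($J = 4 - 2 = 2$)
$13 A{\left(P{\left(7,J \right)} \right)} = 13 \cdot 7 = 91$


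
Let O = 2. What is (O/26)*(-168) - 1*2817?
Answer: -36789/13 ≈ -2829.9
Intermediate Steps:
(O/26)*(-168) - 1*2817 = (2/26)*(-168) - 1*2817 = (2*(1/26))*(-168) - 2817 = (1/13)*(-168) - 2817 = -168/13 - 2817 = -36789/13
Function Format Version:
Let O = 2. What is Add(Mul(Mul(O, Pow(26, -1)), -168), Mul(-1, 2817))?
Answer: Rational(-36789, 13) ≈ -2829.9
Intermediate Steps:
Add(Mul(Mul(O, Pow(26, -1)), -168), Mul(-1, 2817)) = Add(Mul(Mul(2, Pow(26, -1)), -168), Mul(-1, 2817)) = Add(Mul(Mul(2, Rational(1, 26)), -168), -2817) = Add(Mul(Rational(1, 13), -168), -2817) = Add(Rational(-168, 13), -2817) = Rational(-36789, 13)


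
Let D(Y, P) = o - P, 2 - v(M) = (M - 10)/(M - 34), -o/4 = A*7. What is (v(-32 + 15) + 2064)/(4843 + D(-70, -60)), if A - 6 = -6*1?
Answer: 35113/83351 ≈ 0.42127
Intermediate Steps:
A = 0 (A = 6 - 6*1 = 6 - 6 = 0)
o = 0 (o = -0*7 = -4*0 = 0)
v(M) = 2 - (-10 + M)/(-34 + M) (v(M) = 2 - (M - 10)/(M - 34) = 2 - (-10 + M)/(-34 + M))
D(Y, P) = -P (D(Y, P) = 0 - P = -P)
(v(-32 + 15) + 2064)/(4843 + D(-70, -60)) = ((-58 + (-32 + 15))/(-34 + (-32 + 15)) + 2064)/(4843 - 1*(-60)) = ((-58 - 17)/(-34 - 17) + 2064)/(4843 + 60) = (-75/(-51) + 2064)/4903 = (-1/51*(-75) + 2064)*(1/4903) = (25/17 + 2064)*(1/4903) = (35113/17)*(1/4903) = 35113/83351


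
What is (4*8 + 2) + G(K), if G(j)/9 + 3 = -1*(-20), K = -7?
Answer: 187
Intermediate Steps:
G(j) = 153 (G(j) = -27 + 9*(-1*(-20)) = -27 + 9*20 = -27 + 180 = 153)
(4*8 + 2) + G(K) = (4*8 + 2) + 153 = (32 + 2) + 153 = 34 + 153 = 187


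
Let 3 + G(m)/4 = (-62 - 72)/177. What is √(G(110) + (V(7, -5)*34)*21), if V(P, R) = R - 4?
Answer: 11*I*√1667694/177 ≈ 80.256*I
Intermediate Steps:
G(m) = -2660/177 (G(m) = -12 + 4*((-62 - 72)/177) = -12 + 4*(-134*1/177) = -12 + 4*(-134/177) = -12 - 536/177 = -2660/177)
V(P, R) = -4 + R
√(G(110) + (V(7, -5)*34)*21) = √(-2660/177 + ((-4 - 5)*34)*21) = √(-2660/177 - 9*34*21) = √(-2660/177 - 306*21) = √(-2660/177 - 6426) = √(-1140062/177) = 11*I*√1667694/177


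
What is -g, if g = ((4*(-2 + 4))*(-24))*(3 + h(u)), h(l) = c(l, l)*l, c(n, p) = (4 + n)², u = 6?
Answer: 115776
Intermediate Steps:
h(l) = l*(4 + l)² (h(l) = (4 + l)²*l = l*(4 + l)²)
g = -115776 (g = ((4*(-2 + 4))*(-24))*(3 + 6*(4 + 6)²) = ((4*2)*(-24))*(3 + 6*10²) = (8*(-24))*(3 + 6*100) = -192*(3 + 600) = -192*603 = -115776)
-g = -1*(-115776) = 115776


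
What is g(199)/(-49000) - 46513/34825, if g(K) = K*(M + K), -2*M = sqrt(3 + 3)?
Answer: -20904239/9751000 + 199*sqrt(6)/98000 ≈ -2.1388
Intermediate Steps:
M = -sqrt(6)/2 (M = -sqrt(3 + 3)/2 = -sqrt(6)/2 ≈ -1.2247)
g(K) = K*(K - sqrt(6)/2) (g(K) = K*(-sqrt(6)/2 + K) = K*(K - sqrt(6)/2))
g(199)/(-49000) - 46513/34825 = ((1/2)*199*(-sqrt(6) + 2*199))/(-49000) - 46513/34825 = ((1/2)*199*(-sqrt(6) + 398))*(-1/49000) - 46513*1/34825 = ((1/2)*199*(398 - sqrt(6)))*(-1/49000) - 46513/34825 = (39601 - 199*sqrt(6)/2)*(-1/49000) - 46513/34825 = (-39601/49000 + 199*sqrt(6)/98000) - 46513/34825 = -20904239/9751000 + 199*sqrt(6)/98000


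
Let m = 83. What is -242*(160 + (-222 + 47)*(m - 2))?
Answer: 3391630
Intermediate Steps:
-242*(160 + (-222 + 47)*(m - 2)) = -242*(160 + (-222 + 47)*(83 - 2)) = -242*(160 - 175*81) = -242*(160 - 14175) = -242*(-14015) = 3391630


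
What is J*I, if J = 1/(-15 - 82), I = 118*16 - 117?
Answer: -1771/97 ≈ -18.258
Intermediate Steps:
I = 1771 (I = 1888 - 117 = 1771)
J = -1/97 (J = 1/(-97) = -1/97 ≈ -0.010309)
J*I = -1/97*1771 = -1771/97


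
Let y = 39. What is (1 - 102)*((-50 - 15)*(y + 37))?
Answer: 498940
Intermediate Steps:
(1 - 102)*((-50 - 15)*(y + 37)) = (1 - 102)*((-50 - 15)*(39 + 37)) = -(-6565)*76 = -101*(-4940) = 498940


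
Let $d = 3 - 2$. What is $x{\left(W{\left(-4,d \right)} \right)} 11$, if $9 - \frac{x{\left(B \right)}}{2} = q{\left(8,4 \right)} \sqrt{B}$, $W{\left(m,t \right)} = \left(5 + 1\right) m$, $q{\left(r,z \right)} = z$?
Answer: $198 - 176 i \sqrt{6} \approx 198.0 - 431.11 i$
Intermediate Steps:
$d = 1$
$W{\left(m,t \right)} = 6 m$
$x{\left(B \right)} = 18 - 8 \sqrt{B}$ ($x{\left(B \right)} = 18 - 2 \cdot 4 \sqrt{B} = 18 - 8 \sqrt{B}$)
$x{\left(W{\left(-4,d \right)} \right)} 11 = \left(18 - 8 \sqrt{6 \left(-4\right)}\right) 11 = \left(18 - 8 \sqrt{-24}\right) 11 = \left(18 - 8 \cdot 2 i \sqrt{6}\right) 11 = \left(18 - 16 i \sqrt{6}\right) 11 = 198 - 176 i \sqrt{6}$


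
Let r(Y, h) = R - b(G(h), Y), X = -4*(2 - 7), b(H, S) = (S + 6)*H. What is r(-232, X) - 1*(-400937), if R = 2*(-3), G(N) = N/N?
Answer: 401157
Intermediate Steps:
G(N) = 1
b(H, S) = H*(6 + S) (b(H, S) = (6 + S)*H = H*(6 + S))
R = -6
X = 20 (X = -4*(-5) = 20)
r(Y, h) = -12 - Y (r(Y, h) = -6 - (6 + Y) = -6 + (-6 - Y) = -12 - Y)
r(-232, X) - 1*(-400937) = (-12 - 1*(-232)) - 1*(-400937) = (-12 + 232) + 400937 = 220 + 400937 = 401157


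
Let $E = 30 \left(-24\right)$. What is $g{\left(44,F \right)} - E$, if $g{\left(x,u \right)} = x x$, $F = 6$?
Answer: $2656$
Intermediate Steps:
$g{\left(x,u \right)} = x^{2}$
$E = -720$
$g{\left(44,F \right)} - E = 44^{2} - -720 = 1936 + 720 = 2656$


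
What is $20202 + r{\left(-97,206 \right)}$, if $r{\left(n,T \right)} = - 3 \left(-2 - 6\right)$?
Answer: $20226$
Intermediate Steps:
$r{\left(n,T \right)} = 24$ ($r{\left(n,T \right)} = \left(-3\right) \left(-8\right) = 24$)
$20202 + r{\left(-97,206 \right)} = 20202 + 24 = 20226$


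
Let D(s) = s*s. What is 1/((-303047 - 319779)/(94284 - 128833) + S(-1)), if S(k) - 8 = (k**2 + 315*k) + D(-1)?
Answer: -34549/9914619 ≈ -0.0034847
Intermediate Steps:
D(s) = s**2
S(k) = 9 + k**2 + 315*k (S(k) = 8 + ((k**2 + 315*k) + (-1)**2) = 8 + ((k**2 + 315*k) + 1) = 8 + (1 + k**2 + 315*k) = 9 + k**2 + 315*k)
1/((-303047 - 319779)/(94284 - 128833) + S(-1)) = 1/((-303047 - 319779)/(94284 - 128833) + (9 + (-1)**2 + 315*(-1))) = 1/(-622826/(-34549) + (9 + 1 - 315)) = 1/(-622826*(-1/34549) - 305) = 1/(622826/34549 - 305) = 1/(-9914619/34549) = -34549/9914619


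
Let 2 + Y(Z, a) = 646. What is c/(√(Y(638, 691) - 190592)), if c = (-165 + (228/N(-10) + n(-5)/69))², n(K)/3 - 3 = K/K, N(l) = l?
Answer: -465566929*I*√47487/1256031150 ≈ -80.774*I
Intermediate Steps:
Y(Z, a) = 644 (Y(Z, a) = -2 + 646 = 644)
n(K) = 12 (n(K) = 9 + 3*(K/K) = 9 + 3*1 = 9 + 3 = 12)
c = 465566929/13225 (c = (-165 + (228/(-10) + 12/69))² = (-165 + (228*(-⅒) + 12*(1/69)))² = (-165 + (-114/5 + 4/23))² = (-165 - 2602/115)² = (-21577/115)² = 465566929/13225 ≈ 35204.)
c/(√(Y(638, 691) - 190592)) = 465566929/(13225*(√(644 - 190592))) = 465566929/(13225*(√(-189948))) = 465566929/(13225*((2*I*√47487))) = 465566929*(-I*√47487/94974)/13225 = -465566929*I*√47487/1256031150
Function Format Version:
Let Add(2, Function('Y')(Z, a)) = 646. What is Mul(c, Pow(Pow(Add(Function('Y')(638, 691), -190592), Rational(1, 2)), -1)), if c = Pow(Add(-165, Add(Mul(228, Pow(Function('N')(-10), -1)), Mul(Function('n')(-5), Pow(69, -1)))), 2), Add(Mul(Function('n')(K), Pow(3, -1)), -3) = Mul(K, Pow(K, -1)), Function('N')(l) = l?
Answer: Mul(Rational(-465566929, 1256031150), I, Pow(47487, Rational(1, 2))) ≈ Mul(-80.774, I)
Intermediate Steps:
Function('Y')(Z, a) = 644 (Function('Y')(Z, a) = Add(-2, 646) = 644)
Function('n')(K) = 12 (Function('n')(K) = Add(9, Mul(3, Mul(K, Pow(K, -1)))) = Add(9, Mul(3, 1)) = Add(9, 3) = 12)
c = Rational(465566929, 13225) (c = Pow(Add(-165, Add(Mul(228, Pow(-10, -1)), Mul(12, Pow(69, -1)))), 2) = Pow(Add(-165, Add(Mul(228, Rational(-1, 10)), Mul(12, Rational(1, 69)))), 2) = Pow(Add(-165, Add(Rational(-114, 5), Rational(4, 23))), 2) = Pow(Add(-165, Rational(-2602, 115)), 2) = Pow(Rational(-21577, 115), 2) = Rational(465566929, 13225) ≈ 35204.)
Mul(c, Pow(Pow(Add(Function('Y')(638, 691), -190592), Rational(1, 2)), -1)) = Mul(Rational(465566929, 13225), Pow(Pow(Add(644, -190592), Rational(1, 2)), -1)) = Mul(Rational(465566929, 13225), Pow(Pow(-189948, Rational(1, 2)), -1)) = Mul(Rational(465566929, 13225), Pow(Mul(2, I, Pow(47487, Rational(1, 2))), -1)) = Mul(Rational(465566929, 13225), Mul(Rational(-1, 94974), I, Pow(47487, Rational(1, 2)))) = Mul(Rational(-465566929, 1256031150), I, Pow(47487, Rational(1, 2)))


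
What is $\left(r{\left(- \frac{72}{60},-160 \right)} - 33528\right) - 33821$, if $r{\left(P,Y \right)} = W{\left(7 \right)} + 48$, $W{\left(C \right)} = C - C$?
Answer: $-67301$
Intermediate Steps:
$W{\left(C \right)} = 0$
$r{\left(P,Y \right)} = 48$ ($r{\left(P,Y \right)} = 0 + 48 = 48$)
$\left(r{\left(- \frac{72}{60},-160 \right)} - 33528\right) - 33821 = \left(48 - 33528\right) - 33821 = -33480 - 33821 = -67301$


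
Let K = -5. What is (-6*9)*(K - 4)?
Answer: 486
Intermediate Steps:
(-6*9)*(K - 4) = (-6*9)*(-5 - 4) = -54*(-9) = 486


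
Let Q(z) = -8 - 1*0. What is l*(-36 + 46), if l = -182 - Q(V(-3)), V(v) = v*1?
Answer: -1740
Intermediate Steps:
V(v) = v
Q(z) = -8 (Q(z) = -8 + 0 = -8)
l = -174 (l = -182 - 1*(-8) = -182 + 8 = -174)
l*(-36 + 46) = -174*(-36 + 46) = -174*10 = -1740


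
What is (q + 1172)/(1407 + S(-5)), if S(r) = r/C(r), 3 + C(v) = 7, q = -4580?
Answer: -13632/5623 ≈ -2.4243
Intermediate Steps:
C(v) = 4 (C(v) = -3 + 7 = 4)
S(r) = r/4
(q + 1172)/(1407 + S(-5)) = (-4580 + 1172)/(1407 + (¼)*(-5)) = -3408/(1407 - 5/4) = -3408/5623/4 = -3408*4/5623 = -13632/5623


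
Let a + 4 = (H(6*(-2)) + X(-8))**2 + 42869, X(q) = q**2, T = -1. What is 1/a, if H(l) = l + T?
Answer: 1/45466 ≈ 2.1994e-5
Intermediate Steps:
H(l) = -1 + l (H(l) = l - 1 = -1 + l)
a = 45466 (a = -4 + (((-1 + 6*(-2)) + (-8)**2)**2 + 42869) = -4 + (((-1 - 12) + 64)**2 + 42869) = -4 + ((-13 + 64)**2 + 42869) = -4 + (51**2 + 42869) = -4 + (2601 + 42869) = -4 + 45470 = 45466)
1/a = 1/45466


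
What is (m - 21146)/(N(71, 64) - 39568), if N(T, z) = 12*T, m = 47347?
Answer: -26201/38716 ≈ -0.67675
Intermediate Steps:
(m - 21146)/(N(71, 64) - 39568) = (47347 - 21146)/(12*71 - 39568) = 26201/(852 - 39568) = 26201/(-38716) = 26201*(-1/38716) = -26201/38716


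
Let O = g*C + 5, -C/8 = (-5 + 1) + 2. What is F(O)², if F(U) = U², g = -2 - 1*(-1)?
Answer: 14641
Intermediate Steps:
g = -1 (g = -2 + 1 = -1)
C = 16 (C = -8*((-5 + 1) + 2) = -8*(-4 + 2) = -8*(-2) = 16)
O = -11 (O = -1*16 + 5 = -16 + 5 = -11)
F(O)² = ((-11)²)² = 121² = 14641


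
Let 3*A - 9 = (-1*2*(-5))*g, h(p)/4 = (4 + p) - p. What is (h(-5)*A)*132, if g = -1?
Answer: -704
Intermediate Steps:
h(p) = 16 (h(p) = 4*((4 + p) - p) = 4*4 = 16)
A = -⅓ (A = 3 + ((-1*2*(-5))*(-1))/3 = 3 + (-2*(-5)*(-1))/3 = 3 + (10*(-1))/3 = 3 + (⅓)*(-10) = 3 - 10/3 = -⅓ ≈ -0.33333)
(h(-5)*A)*132 = (16*(-⅓))*132 = -16/3*132 = -704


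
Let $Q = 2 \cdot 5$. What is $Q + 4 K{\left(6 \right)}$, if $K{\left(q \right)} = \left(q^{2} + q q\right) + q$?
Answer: $322$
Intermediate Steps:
$Q = 10$
$K{\left(q \right)} = q + 2 q^{2}$ ($K{\left(q \right)} = \left(q^{2} + q^{2}\right) + q = 2 q^{2} + q = q + 2 q^{2}$)
$Q + 4 K{\left(6 \right)} = 10 + 4 \cdot 6 \left(1 + 2 \cdot 6\right) = 10 + 4 \cdot 6 \left(1 + 12\right) = 10 + 4 \cdot 6 \cdot 13 = 10 + 4 \cdot 78 = 10 + 312 = 322$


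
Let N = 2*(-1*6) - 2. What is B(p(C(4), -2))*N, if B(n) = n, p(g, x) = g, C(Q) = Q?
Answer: -56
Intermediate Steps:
N = -14 (N = 2*(-6) - 2 = -12 - 2 = -14)
B(p(C(4), -2))*N = 4*(-14) = -56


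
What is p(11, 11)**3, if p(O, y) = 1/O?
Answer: 1/1331 ≈ 0.00075131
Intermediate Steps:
p(11, 11)**3 = (1/11)**3 = 1/1331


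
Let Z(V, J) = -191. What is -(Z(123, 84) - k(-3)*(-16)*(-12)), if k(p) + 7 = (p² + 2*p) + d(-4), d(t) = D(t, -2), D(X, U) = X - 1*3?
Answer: -1921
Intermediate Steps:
D(X, U) = -3 + X (D(X, U) = X - 3 = -3 + X)
d(t) = -3 + t
k(p) = -14 + p² + 2*p (k(p) = -7 + ((p² + 2*p) + (-3 - 4)) = -7 + ((p² + 2*p) - 7) = -7 + (-7 + p² + 2*p) = -14 + p² + 2*p)
-(Z(123, 84) - k(-3)*(-16)*(-12)) = -(-191 - (-14 + (-3)² + 2*(-3))*(-16)*(-12)) = -(-191 - (-14 + 9 - 6)*(-16)*(-12)) = -(-191 - (-11*(-16))*(-12)) = -(-191 - 176*(-12)) = -(-191 - 1*(-2112)) = -(-191 + 2112) = -1*1921 = -1921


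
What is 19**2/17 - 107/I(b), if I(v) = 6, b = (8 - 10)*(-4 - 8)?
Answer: 347/102 ≈ 3.4020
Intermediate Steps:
b = 24 (b = -2*(-12) = 24)
19**2/17 - 107/I(b) = 19**2/17 - 107/6 = 361*(1/17) - 107*1/6 = 361/17 - 107/6 = 347/102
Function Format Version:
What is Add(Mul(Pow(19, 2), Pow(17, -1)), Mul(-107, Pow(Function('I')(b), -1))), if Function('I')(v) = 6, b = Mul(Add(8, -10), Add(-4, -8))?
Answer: Rational(347, 102) ≈ 3.4020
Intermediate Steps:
b = 24 (b = Mul(-2, -12) = 24)
Add(Mul(Pow(19, 2), Pow(17, -1)), Mul(-107, Pow(Function('I')(b), -1))) = Add(Mul(Pow(19, 2), Pow(17, -1)), Mul(-107, Pow(6, -1))) = Add(Mul(361, Rational(1, 17)), Mul(-107, Rational(1, 6))) = Add(Rational(361, 17), Rational(-107, 6)) = Rational(347, 102)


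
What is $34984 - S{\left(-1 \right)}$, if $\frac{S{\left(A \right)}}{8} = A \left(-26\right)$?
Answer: $34776$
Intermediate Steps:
$S{\left(A \right)} = - 208 A$ ($S{\left(A \right)} = 8 A \left(-26\right) = 8 \left(- 26 A\right) = - 208 A$)
$34984 - S{\left(-1 \right)} = 34984 - \left(-208\right) \left(-1\right) = 34984 - 208 = 34776$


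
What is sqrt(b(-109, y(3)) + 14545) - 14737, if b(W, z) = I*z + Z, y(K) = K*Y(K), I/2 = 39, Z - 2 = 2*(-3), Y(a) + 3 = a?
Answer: -14737 + sqrt(14541) ≈ -14616.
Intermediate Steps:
Y(a) = -3 + a
Z = -4 (Z = 2 + 2*(-3) = 2 - 6 = -4)
I = 78 (I = 2*39 = 78)
y(K) = K*(-3 + K)
b(W, z) = -4 + 78*z (b(W, z) = 78*z - 4 = -4 + 78*z)
sqrt(b(-109, y(3)) + 14545) - 14737 = sqrt((-4 + 78*(3*(-3 + 3))) + 14545) - 14737 = sqrt((-4 + 78*(3*0)) + 14545) - 14737 = sqrt((-4 + 78*0) + 14545) - 14737 = sqrt((-4 + 0) + 14545) - 14737 = sqrt(-4 + 14545) - 14737 = sqrt(14541) - 14737 = -14737 + sqrt(14541)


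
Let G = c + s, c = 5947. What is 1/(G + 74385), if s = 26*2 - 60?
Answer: 1/80324 ≈ 1.2450e-5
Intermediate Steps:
s = -8 (s = 52 - 60 = -8)
G = 5939 (G = 5947 - 8 = 5939)
1/(G + 74385) = 1/(5939 + 74385) = 1/80324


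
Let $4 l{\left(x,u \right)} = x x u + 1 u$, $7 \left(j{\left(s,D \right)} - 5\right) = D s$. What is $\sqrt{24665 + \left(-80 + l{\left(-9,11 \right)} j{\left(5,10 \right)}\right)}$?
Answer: $\frac{5 \sqrt{214214}}{14} \approx 165.3$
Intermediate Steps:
$j{\left(s,D \right)} = 5 + \frac{D s}{7}$
$l{\left(x,u \right)} = \frac{u}{4} + \frac{u x^{2}}{4}$ ($l{\left(x,u \right)} = \frac{x x u + 1 u}{4} = \frac{x^{2} u + u}{4} = \frac{u x^{2} + u}{4} = \frac{u + u x^{2}}{4} = \frac{u}{4} + \frac{u x^{2}}{4}$)
$\sqrt{24665 + \left(-80 + l{\left(-9,11 \right)} j{\left(5,10 \right)}\right)} = \sqrt{24665 - \left(80 - \frac{1}{4} \cdot 11 \left(1 + \left(-9\right)^{2}\right) \left(5 + \frac{1}{7} \cdot 10 \cdot 5\right)\right)} = \sqrt{24665 - \left(80 - \frac{1}{4} \cdot 11 \left(1 + 81\right) \left(5 + \frac{50}{7}\right)\right)} = \sqrt{24665 - \left(80 - \frac{1}{4} \cdot 11 \cdot 82 \cdot \frac{85}{7}\right)} = \sqrt{24665 + \left(-80 + \frac{451}{2} \cdot \frac{85}{7}\right)} = \sqrt{24665 + \left(-80 + \frac{38335}{14}\right)} = \sqrt{24665 + \frac{37215}{14}} = \sqrt{\frac{382525}{14}} = \frac{5 \sqrt{214214}}{14}$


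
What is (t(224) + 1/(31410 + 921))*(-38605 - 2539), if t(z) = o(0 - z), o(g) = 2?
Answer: -2660494472/32331 ≈ -82289.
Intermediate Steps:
t(z) = 2
(t(224) + 1/(31410 + 921))*(-38605 - 2539) = (2 + 1/(31410 + 921))*(-38605 - 2539) = (2 + 1/32331)*(-41144) = (64663/32331)*(-41144) = -2660494472/32331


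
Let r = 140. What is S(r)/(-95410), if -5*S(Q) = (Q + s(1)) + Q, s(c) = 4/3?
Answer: 422/715575 ≈ 0.00058974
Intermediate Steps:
s(c) = 4/3 (s(c) = 4*(1/3) = 4/3)
S(Q) = -4/15 - 2*Q/5 (S(Q) = -((Q + 4/3) + Q)/5 = -((4/3 + Q) + Q)/5 = -(4/3 + 2*Q)/5 = -4/15 - 2*Q/5)
S(r)/(-95410) = (-4/15 - 2/5*140)/(-95410) = (-4/15 - 56)*(-1/95410) = -844/15*(-1/95410) = 422/715575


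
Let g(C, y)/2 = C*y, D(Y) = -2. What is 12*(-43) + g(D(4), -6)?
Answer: -492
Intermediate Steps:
g(C, y) = 2*C*y (g(C, y) = 2*(C*y) = 2*C*y)
12*(-43) + g(D(4), -6) = 12*(-43) + 2*(-2)*(-6) = -516 + 24 = -492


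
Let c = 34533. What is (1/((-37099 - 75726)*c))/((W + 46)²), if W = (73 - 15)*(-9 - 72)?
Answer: -1/84317760478040400 ≈ -1.1860e-17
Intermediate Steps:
W = -4698 (W = 58*(-81) = -4698)
(1/((-37099 - 75726)*c))/((W + 46)²) = (1/(-37099 - 75726*34533))/((-4698 + 46)²) = ((1/34533)/(-112825))/((-4652)²) = -1/112825*1/34533/21641104 = -1/3896185725*1/21641104 = -1/84317760478040400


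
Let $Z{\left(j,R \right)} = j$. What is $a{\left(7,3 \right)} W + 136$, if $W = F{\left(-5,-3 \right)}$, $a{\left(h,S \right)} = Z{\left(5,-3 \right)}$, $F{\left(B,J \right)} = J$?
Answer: $121$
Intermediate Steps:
$a{\left(h,S \right)} = 5$
$W = -3$
$a{\left(7,3 \right)} W + 136 = 5 \left(-3\right) + 136 = -15 + 136 = 121$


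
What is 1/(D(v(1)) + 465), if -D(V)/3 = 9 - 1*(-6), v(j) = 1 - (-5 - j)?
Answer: 1/420 ≈ 0.0023810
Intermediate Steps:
v(j) = 6 + j (v(j) = 1 + (5 + j) = 6 + j)
D(V) = -45 (D(V) = -3*(9 - 1*(-6)) = -3*(9 + 6) = -3*15 = -45)
1/(D(v(1)) + 465) = 1/(-45 + 465) = 1/420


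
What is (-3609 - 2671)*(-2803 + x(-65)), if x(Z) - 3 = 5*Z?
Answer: 19625000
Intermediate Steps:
x(Z) = 3 + 5*Z
(-3609 - 2671)*(-2803 + x(-65)) = (-3609 - 2671)*(-2803 + (3 + 5*(-65))) = -6280*(-2803 + (3 - 325)) = -6280*(-2803 - 322) = -6280*(-3125) = 19625000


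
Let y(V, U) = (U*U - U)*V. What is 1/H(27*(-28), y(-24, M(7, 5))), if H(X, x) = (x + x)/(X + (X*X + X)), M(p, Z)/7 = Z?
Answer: -3393/340 ≈ -9.9794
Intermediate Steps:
M(p, Z) = 7*Z
y(V, U) = V*(U² - U) (y(V, U) = (U² - U)*V = V*(U² - U))
H(X, x) = 2*x/(X² + 2*X) (H(X, x) = (2*x)/(X + (X² + X)) = (2*x)/(X + (X + X²)) = (2*x)/(X² + 2*X) = 2*x/(X² + 2*X))
1/H(27*(-28), y(-24, M(7, 5))) = 1/(2*((7*5)*(-24)*(-1 + 7*5))/(((27*(-28)))*(2 + 27*(-28)))) = 1/(2*(35*(-24)*(-1 + 35))/(-756*(2 - 756))) = 1/(2*(35*(-24)*34)*(-1/756)/(-754)) = 1/(2*(-28560)*(-1/756)*(-1/754)) = 1/(-340/3393) = -3393/340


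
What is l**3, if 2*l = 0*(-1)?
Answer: 0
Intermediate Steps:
l = 0 (l = (0*(-1))/2 = (1/2)*0 = 0)
l**3 = 0**3 = 0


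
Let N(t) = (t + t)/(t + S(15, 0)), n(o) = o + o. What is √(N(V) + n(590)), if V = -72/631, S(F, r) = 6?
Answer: 2*√113028781/619 ≈ 34.351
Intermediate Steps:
n(o) = 2*o
V = -72/631 (V = -72*1/631 = -72/631 ≈ -0.11410)
N(t) = 2*t/(6 + t) (N(t) = (t + t)/(t + 6) = (2*t)/(6 + t) = 2*t/(6 + t))
√(N(V) + n(590)) = √(2*(-72/631)/(6 - 72/631) + 2*590) = √(2*(-72/631)/(3714/631) + 1180) = √(2*(-72/631)*(631/3714) + 1180) = √(-24/619 + 1180) = √(730396/619) = 2*√113028781/619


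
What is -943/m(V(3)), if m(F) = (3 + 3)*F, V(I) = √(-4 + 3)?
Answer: 943*I/6 ≈ 157.17*I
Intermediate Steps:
V(I) = I (V(I) = √(-1) = I)
m(F) = 6*F
-943/m(V(3)) = -943*(-I/6) = -(-943)*I/6 = 943*I/6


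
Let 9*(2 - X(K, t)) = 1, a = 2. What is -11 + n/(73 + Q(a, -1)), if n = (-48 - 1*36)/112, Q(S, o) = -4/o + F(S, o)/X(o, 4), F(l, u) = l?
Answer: -58439/5308 ≈ -11.010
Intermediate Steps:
X(K, t) = 17/9 (X(K, t) = 2 - 1/9*1 = 2 - 1/9 = 17/9)
Q(S, o) = -4/o + 9*S/17 (Q(S, o) = -4/o + S/(17/9) = -4/o + S*(9/17) = -4/o + 9*S/17)
n = -3/4 (n = (-48 - 36)*(1/112) = -84*1/112 = -3/4 ≈ -0.75000)
-11 + n/(73 + Q(a, -1)) = -11 - 3/(4*(73 + (-4/(-1) + (9/17)*2))) = -11 - 3/(4*(73 + (-4*(-1) + 18/17))) = -11 - 3/(4*(73 + (4 + 18/17))) = -11 - 3/(4*(73 + 86/17)) = -11 - 3/(4*1327/17) = -11 - 3/4*17/1327 = -11 - 51/5308 = -58439/5308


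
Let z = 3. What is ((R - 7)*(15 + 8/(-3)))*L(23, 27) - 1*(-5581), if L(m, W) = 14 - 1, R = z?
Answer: 14819/3 ≈ 4939.7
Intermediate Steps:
R = 3
L(m, W) = 13
((R - 7)*(15 + 8/(-3)))*L(23, 27) - 1*(-5581) = ((3 - 7)*(15 + 8/(-3)))*13 - 1*(-5581) = -4*(15 + 8*(-1/3))*13 + 5581 = -4*(15 - 8/3)*13 + 5581 = -4*37/3*13 + 5581 = -148/3*13 + 5581 = -1924/3 + 5581 = 14819/3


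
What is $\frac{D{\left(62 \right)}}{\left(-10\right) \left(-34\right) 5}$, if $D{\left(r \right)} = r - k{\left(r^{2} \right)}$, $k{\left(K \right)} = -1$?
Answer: $\frac{63}{1700} \approx 0.037059$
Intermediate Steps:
$D{\left(r \right)} = 1 + r$ ($D{\left(r \right)} = r - -1 = r + 1 = 1 + r$)
$\frac{D{\left(62 \right)}}{\left(-10\right) \left(-34\right) 5} = \frac{1 + 62}{\left(-10\right) \left(-34\right) 5} = \frac{63}{340 \cdot 5} = \frac{63}{1700}$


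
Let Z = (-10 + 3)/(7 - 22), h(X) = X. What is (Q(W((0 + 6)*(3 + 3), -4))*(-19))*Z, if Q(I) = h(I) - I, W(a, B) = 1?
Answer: 0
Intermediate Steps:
Q(I) = 0 (Q(I) = I - I = 0)
Z = 7/15 (Z = -7/(-15) = -7*(-1/15) = 7/15 ≈ 0.46667)
(Q(W((0 + 6)*(3 + 3), -4))*(-19))*Z = (0*(-19))*(7/15) = 0*(7/15) = 0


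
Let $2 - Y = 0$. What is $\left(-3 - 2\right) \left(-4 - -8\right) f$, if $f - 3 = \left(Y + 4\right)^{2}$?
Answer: $-780$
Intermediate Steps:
$Y = 2$ ($Y = 2 - 0 = 2 + 0 = 2$)
$f = 39$ ($f = 3 + \left(2 + 4\right)^{2} = 3 + 6^{2} = 3 + 36 = 39$)
$\left(-3 - 2\right) \left(-4 - -8\right) f = \left(-3 - 2\right) \left(-4 - -8\right) 39 = - 5 \left(-4 + 8\right) 39 = \left(-5\right) 4 \cdot 39 = \left(-20\right) 39 = -780$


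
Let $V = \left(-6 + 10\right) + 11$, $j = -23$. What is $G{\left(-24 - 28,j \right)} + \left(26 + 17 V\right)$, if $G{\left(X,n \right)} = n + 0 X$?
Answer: $258$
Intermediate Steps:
$V = 15$ ($V = 4 + 11 = 15$)
$G{\left(X,n \right)} = n$ ($G{\left(X,n \right)} = n + 0 = n$)
$G{\left(-24 - 28,j \right)} + \left(26 + 17 V\right) = -23 + \left(26 + 17 \cdot 15\right) = -23 + \left(26 + 255\right) = -23 + 281 = 258$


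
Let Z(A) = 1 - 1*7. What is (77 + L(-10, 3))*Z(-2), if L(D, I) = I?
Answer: -480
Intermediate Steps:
Z(A) = -6 (Z(A) = 1 - 7 = -6)
(77 + L(-10, 3))*Z(-2) = (77 + 3)*(-6) = 80*(-6) = -480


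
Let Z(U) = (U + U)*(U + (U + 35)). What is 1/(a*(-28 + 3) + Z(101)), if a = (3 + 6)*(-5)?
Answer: 1/48999 ≈ 2.0409e-5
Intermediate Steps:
a = -45 (a = 9*(-5) = -45)
Z(U) = 2*U*(35 + 2*U) (Z(U) = (2*U)*(U + (35 + U)) = (2*U)*(35 + 2*U) = 2*U*(35 + 2*U))
1/(a*(-28 + 3) + Z(101)) = 1/(-45*(-28 + 3) + 2*101*(35 + 2*101)) = 1/(-45*(-25) + 2*101*(35 + 202)) = 1/(1125 + 2*101*237) = 1/(1125 + 47874) = 1/48999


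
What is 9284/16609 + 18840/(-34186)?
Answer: 2234632/283897637 ≈ 0.0078713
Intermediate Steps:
9284/16609 + 18840/(-34186) = 9284*(1/16609) + 18840*(-1/34186) = 9284/16609 - 9420/17093 = 2234632/283897637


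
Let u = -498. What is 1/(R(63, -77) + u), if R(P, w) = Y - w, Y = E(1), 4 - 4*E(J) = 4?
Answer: -1/421 ≈ -0.0023753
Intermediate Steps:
E(J) = 0 (E(J) = 1 - ¼*4 = 1 - 1 = 0)
Y = 0
R(P, w) = -w (R(P, w) = 0 - w = -w)
1/(R(63, -77) + u) = 1/(-1*(-77) - 498) = 1/(77 - 498) = 1/(-421) = -1/421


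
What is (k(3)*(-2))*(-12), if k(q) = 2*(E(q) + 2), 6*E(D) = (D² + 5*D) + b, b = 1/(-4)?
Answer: 286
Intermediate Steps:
b = -¼ ≈ -0.25000
E(D) = -1/24 + D²/6 + 5*D/6 (E(D) = ((D² + 5*D) - ¼)/6 = (-¼ + D² + 5*D)/6 = -1/24 + D²/6 + 5*D/6)
k(q) = 47/12 + q²/3 + 5*q/3 (k(q) = 2*((-1/24 + q²/6 + 5*q/6) + 2) = 2*(47/24 + q²/6 + 5*q/6) = 47/12 + q²/3 + 5*q/3)
(k(3)*(-2))*(-12) = ((47/12 + (⅓)*3² + (5/3)*3)*(-2))*(-12) = ((47/12 + (⅓)*9 + 5)*(-2))*(-12) = ((47/12 + 3 + 5)*(-2))*(-12) = ((143/12)*(-2))*(-12) = -143/6*(-12) = 286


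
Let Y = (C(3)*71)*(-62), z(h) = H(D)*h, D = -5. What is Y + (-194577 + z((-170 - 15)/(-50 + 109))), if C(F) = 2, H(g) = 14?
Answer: -12002069/59 ≈ -2.0343e+5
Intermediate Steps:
z(h) = 14*h
Y = -8804 (Y = (2*71)*(-62) = 142*(-62) = -8804)
Y + (-194577 + z((-170 - 15)/(-50 + 109))) = -8804 + (-194577 + 14*((-170 - 15)/(-50 + 109))) = -8804 + (-194577 + 14*(-185/59)) = -8804 + (-194577 - 2590/59) = -8804 - 11482633/59 = -12002069/59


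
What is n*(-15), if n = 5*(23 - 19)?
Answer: -300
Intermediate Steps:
n = 20 (n = 5*4 = 20)
n*(-15) = 20*(-15) = -300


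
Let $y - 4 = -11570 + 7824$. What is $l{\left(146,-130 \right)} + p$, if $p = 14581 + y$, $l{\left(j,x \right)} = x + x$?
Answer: $10579$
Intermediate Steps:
$y = -3742$ ($y = 4 + \left(-11570 + 7824\right) = 4 - 3746 = -3742$)
$l{\left(j,x \right)} = 2 x$
$p = 10839$ ($p = 14581 - 3742 = 10839$)
$l{\left(146,-130 \right)} + p = 2 \left(-130\right) + 10839 = -260 + 10839 = 10579$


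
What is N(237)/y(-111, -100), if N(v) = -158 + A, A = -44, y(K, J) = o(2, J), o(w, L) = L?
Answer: 101/50 ≈ 2.0200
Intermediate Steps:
y(K, J) = J
N(v) = -202 (N(v) = -158 - 44 = -202)
N(237)/y(-111, -100) = -202/(-100) = -202*(-1/100) = 101/50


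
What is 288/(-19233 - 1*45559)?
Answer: -36/8099 ≈ -0.0044450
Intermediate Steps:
288/(-19233 - 1*45559) = 288/(-19233 - 45559) = 288/(-64792) = 288*(-1/64792) = -36/8099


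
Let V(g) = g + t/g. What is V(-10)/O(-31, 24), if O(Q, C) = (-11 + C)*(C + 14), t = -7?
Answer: -93/4940 ≈ -0.018826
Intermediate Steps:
O(Q, C) = (-11 + C)*(14 + C)
V(g) = g - 7/g
V(-10)/O(-31, 24) = (-10 - 7/(-10))/(-154 + 24² + 3*24) = (-10 - 7*(-⅒))/(-154 + 576 + 72) = (-10 + 7/10)/494 = -93/10*1/494 = -93/4940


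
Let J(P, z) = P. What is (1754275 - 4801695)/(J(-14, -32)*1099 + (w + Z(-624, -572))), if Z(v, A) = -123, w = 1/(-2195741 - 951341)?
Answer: 9590480628440/48808094739 ≈ 196.49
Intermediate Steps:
w = -1/3147082 (w = 1/(-3147082) = -1/3147082 ≈ -3.1775e-7)
(1754275 - 4801695)/(J(-14, -32)*1099 + (w + Z(-624, -572))) = (1754275 - 4801695)/(-14*1099 + (-1/3147082 - 123)) = -3047420/(-15386 - 387091087/3147082) = -3047420/(-48808094739/3147082) = -3047420*(-3147082/48808094739) = 9590480628440/48808094739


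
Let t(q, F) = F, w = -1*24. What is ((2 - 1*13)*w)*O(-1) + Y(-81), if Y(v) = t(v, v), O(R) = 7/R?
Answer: -1929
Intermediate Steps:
w = -24
Y(v) = v
((2 - 1*13)*w)*O(-1) + Y(-81) = ((2 - 1*13)*(-24))*(7/(-1)) - 81 = ((2 - 13)*(-24))*(7*(-1)) - 81 = -11*(-24)*(-7) - 81 = 264*(-7) - 81 = -1848 - 81 = -1929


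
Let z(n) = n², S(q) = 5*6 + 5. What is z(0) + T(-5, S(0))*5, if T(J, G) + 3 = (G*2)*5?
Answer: 1735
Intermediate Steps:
S(q) = 35 (S(q) = 30 + 5 = 35)
T(J, G) = -3 + 10*G (T(J, G) = -3 + (G*2)*5 = -3 + (2*G)*5 = -3 + 10*G)
z(0) + T(-5, S(0))*5 = 0² + (-3 + 10*35)*5 = 0 + (-3 + 350)*5 = 0 + 347*5 = 0 + 1735 = 1735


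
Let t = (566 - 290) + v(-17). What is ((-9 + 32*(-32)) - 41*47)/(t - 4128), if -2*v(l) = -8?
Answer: 10/13 ≈ 0.76923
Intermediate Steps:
v(l) = 4 (v(l) = -½*(-8) = 4)
t = 280 (t = (566 - 290) + 4 = 276 + 4 = 280)
((-9 + 32*(-32)) - 41*47)/(t - 4128) = ((-9 + 32*(-32)) - 41*47)/(280 - 4128) = ((-9 - 1024) - 1927)/(-3848) = (-1033 - 1927)*(-1/3848) = -2960*(-1/3848) = 10/13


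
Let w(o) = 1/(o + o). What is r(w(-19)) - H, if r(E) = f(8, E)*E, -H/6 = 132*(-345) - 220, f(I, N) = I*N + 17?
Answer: -198232639/722 ≈ -2.7456e+5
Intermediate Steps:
w(o) = 1/(2*o)
f(I, N) = 17 + I*N
H = 274560 (H = -6*(132*(-345) - 220) = -6*(-45540 - 220) = -6*(-45760) = 274560)
r(E) = E*(17 + 8*E) (r(E) = (17 + 8*E)*E = E*(17 + 8*E))
r(w(-19)) - H = ((½)/(-19))*(17 + 8*((½)/(-19))) - 1*274560 = ((½)*(-1/19))*(17 + 8*((½)*(-1/19))) - 274560 = -(17 + 8*(-1/38))/38 - 274560 = -(17 - 4/19)/38 - 274560 = -1/38*319/19 - 274560 = -319/722 - 274560 = -198232639/722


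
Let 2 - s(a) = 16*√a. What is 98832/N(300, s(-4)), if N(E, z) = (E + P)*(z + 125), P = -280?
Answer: 3137916/85765 + 790656*I/85765 ≈ 36.587 + 9.2189*I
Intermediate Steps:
s(a) = 2 - 16*√a
N(E, z) = (-280 + E)*(125 + z) (N(E, z) = (E - 280)*(z + 125) = (-280 + E)*(125 + z))
98832/N(300, s(-4)) = 98832/(-35000 - 280*(2 - 32*I) + 125*300 + 300*(2 - 32*I)) = 98832/(-35000 - 280*(2 - 32*I) + 37500 + 300*(2 - 32*I)) = 98832/(-35000 + (-560 + 8960*I) + 37500 + (600 - 9600*I)) = 98832/(2540 - 640*I) = 98832*((2540 + 640*I)/6861200) = 6177*(2540 + 640*I)/428825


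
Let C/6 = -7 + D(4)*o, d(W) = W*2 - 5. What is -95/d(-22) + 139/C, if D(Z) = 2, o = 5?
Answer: 8521/882 ≈ 9.6610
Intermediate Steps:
d(W) = -5 + 2*W (d(W) = 2*W - 5 = -5 + 2*W)
C = 18 (C = 6*(-7 + 2*5) = 6*(-7 + 10) = 6*3 = 18)
-95/d(-22) + 139/C = -95/(-5 + 2*(-22)) + 139/18 = -95/(-5 - 44) + 139*(1/18) = -95/(-49) + 139/18 = -95*(-1/49) + 139/18 = 95/49 + 139/18 = 8521/882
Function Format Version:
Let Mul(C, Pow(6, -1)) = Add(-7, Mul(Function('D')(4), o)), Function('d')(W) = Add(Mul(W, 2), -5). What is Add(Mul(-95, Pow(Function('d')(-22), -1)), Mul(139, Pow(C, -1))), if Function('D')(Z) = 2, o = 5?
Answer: Rational(8521, 882) ≈ 9.6610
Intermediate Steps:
Function('d')(W) = Add(-5, Mul(2, W)) (Function('d')(W) = Add(Mul(2, W), -5) = Add(-5, Mul(2, W)))
C = 18 (C = Mul(6, Add(-7, Mul(2, 5))) = Mul(6, Add(-7, 10)) = Mul(6, 3) = 18)
Add(Mul(-95, Pow(Function('d')(-22), -1)), Mul(139, Pow(C, -1))) = Add(Mul(-95, Pow(Add(-5, Mul(2, -22)), -1)), Mul(139, Pow(18, -1))) = Add(Mul(-95, Pow(Add(-5, -44), -1)), Mul(139, Rational(1, 18))) = Add(Mul(-95, Pow(-49, -1)), Rational(139, 18)) = Add(Mul(-95, Rational(-1, 49)), Rational(139, 18)) = Add(Rational(95, 49), Rational(139, 18)) = Rational(8521, 882)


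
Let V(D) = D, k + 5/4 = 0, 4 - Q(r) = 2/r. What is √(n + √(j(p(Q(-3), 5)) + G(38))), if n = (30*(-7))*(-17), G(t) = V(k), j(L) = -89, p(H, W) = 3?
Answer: √(14280 + 38*I)/2 ≈ 59.75 + 0.079499*I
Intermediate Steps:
Q(r) = 4 - 2/r
k = -5/4 (k = -5/4 + 0 = -5/4 ≈ -1.2500)
G(t) = -5/4
n = 3570 (n = -210*(-17) = 3570)
√(n + √(j(p(Q(-3), 5)) + G(38))) = √(3570 + √(-89 - 5/4)) = √(3570 + √(-361/4)) = √(3570 + 19*I/2)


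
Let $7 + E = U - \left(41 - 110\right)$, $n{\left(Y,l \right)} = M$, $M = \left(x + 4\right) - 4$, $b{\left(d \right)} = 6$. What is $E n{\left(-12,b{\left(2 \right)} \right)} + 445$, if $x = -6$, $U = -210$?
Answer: $1333$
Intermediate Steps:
$M = -6$ ($M = \left(-6 + 4\right) - 4 = -2 - 4 = -6$)
$n{\left(Y,l \right)} = -6$
$E = -148$ ($E = -7 - \left(251 - 110\right) = -7 - 141 = -148$)
$E n{\left(-12,b{\left(2 \right)} \right)} + 445 = \left(-148\right) \left(-6\right) + 445 = 888 + 445 = 1333$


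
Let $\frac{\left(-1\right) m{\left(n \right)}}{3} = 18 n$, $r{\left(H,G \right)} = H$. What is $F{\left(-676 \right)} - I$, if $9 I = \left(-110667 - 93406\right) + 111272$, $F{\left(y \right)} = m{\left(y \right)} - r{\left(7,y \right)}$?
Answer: $\frac{421274}{9} \approx 46808.0$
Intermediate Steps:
$m{\left(n \right)} = - 54 n$ ($m{\left(n \right)} = - 3 \cdot 18 n = - 54 n$)
$F{\left(y \right)} = -7 - 54 y$ ($F{\left(y \right)} = - 54 y - 7 = -7 - 54 y$)
$I = - \frac{92801}{9}$ ($I = \frac{\left(-110667 - 93406\right) + 111272}{9} = \frac{-204073 + 111272}{9} = \frac{1}{9} \left(-92801\right) = - \frac{92801}{9} \approx -10311.0$)
$F{\left(-676 \right)} - I = \left(-7 - -36504\right) - - \frac{92801}{9} = \left(-7 + 36504\right) + \frac{92801}{9} = 36497 + \frac{92801}{9} = \frac{421274}{9}$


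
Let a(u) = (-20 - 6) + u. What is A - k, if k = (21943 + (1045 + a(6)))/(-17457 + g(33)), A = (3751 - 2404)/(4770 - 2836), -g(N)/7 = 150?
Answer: 23116347/11930846 ≈ 1.9375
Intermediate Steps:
a(u) = -26 + u
g(N) = -1050 (g(N) = -7*150 = -1050)
A = 1347/1934 ≈ 0.69648
k = -7656/6169 (k = (21943 + (1045 + (-26 + 6)))/(-17457 - 1050) = (21943 + (1045 - 20))/(-18507) = (21943 + 1025)*(-1/18507) = 22968*(-1/18507) = -7656/6169 ≈ -1.2410)
A - k = 1347/1934 - 1*(-7656/6169) = 1347/1934 + 7656/6169 = 23116347/11930846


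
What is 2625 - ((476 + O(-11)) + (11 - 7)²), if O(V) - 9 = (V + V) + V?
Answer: 2157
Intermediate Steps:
O(V) = 9 + 3*V (O(V) = 9 + ((V + V) + V) = 9 + (2*V + V) = 9 + 3*V)
2625 - ((476 + O(-11)) + (11 - 7)²) = 2625 - ((476 + (9 + 3*(-11))) + (11 - 7)²) = 2625 - ((476 + (9 - 33)) + 4²) = 2625 - ((476 - 24) + 16) = 2625 - (452 + 16) = 2625 - 1*468 = 2625 - 468 = 2157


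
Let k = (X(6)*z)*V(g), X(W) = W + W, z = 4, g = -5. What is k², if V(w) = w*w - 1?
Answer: 1327104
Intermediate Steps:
X(W) = 2*W
V(w) = -1 + w² (V(w) = w² - 1 = -1 + w²)
k = 1152 (k = ((2*6)*4)*(-1 + (-5)²) = (12*4)*(-1 + 25) = 48*24 = 1152)
k² = 1152² = 1327104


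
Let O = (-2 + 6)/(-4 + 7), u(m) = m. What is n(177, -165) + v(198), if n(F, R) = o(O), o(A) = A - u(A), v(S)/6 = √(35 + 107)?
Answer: 6*√142 ≈ 71.498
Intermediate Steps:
v(S) = 6*√142 (v(S) = 6*√(35 + 107) = 6*√142)
O = 4/3 ≈ 1.3333
o(A) = 0 (o(A) = A - A = 0)
n(F, R) = 0
n(177, -165) + v(198) = 0 + 6*√142 = 6*√142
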